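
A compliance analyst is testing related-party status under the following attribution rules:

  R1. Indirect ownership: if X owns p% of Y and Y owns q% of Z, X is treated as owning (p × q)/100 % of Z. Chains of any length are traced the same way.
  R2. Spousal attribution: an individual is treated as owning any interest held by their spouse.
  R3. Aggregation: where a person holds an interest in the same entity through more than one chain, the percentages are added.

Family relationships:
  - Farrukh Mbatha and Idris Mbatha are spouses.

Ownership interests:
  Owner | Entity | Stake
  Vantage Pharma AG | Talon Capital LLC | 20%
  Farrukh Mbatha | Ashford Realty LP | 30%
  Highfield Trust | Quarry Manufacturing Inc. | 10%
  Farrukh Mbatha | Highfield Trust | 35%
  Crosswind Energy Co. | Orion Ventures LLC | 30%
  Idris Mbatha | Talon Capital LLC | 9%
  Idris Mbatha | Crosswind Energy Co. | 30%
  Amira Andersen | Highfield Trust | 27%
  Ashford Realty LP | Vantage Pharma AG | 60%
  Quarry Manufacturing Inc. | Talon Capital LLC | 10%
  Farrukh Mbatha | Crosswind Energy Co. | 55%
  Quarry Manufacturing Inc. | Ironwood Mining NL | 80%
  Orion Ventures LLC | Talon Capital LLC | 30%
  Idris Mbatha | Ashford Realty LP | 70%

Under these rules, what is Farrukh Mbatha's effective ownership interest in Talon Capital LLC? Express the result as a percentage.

29%

By spousal attribution (R2), Farrukh Mbatha is treated as also owning Idris Mbatha's interest in Ashford Realty LP, giving 30% + 70% = 100%.
By spousal attribution (R2), Farrukh Mbatha is treated as also owning Idris Mbatha's interest in Crosswind Energy Co, giving 55% + 30% = 85%.
By spousal attribution (R2), Farrukh Mbatha is treated as owning Idris Mbatha's 9% interest in Talon Capital LLC.
Chain via Ashford Realty LP → Vantage Pharma AG (R1): 100% × 60% × 20% = 12% of Talon Capital LLC.
Chain via Highfield Trust → Quarry Manufacturing Inc. (R1): 35% × 10% × 10% = 0.35% of Talon Capital LLC.
Chain via Crosswind Energy Co. → Orion Ventures LLC (R1): 85% × 30% × 30% = 7.65% of Talon Capital LLC.
Direct interest in Talon Capital LLC: 9%.
Aggregating (R3): 12% + 0.35% + 7.65% + 9% = 29%.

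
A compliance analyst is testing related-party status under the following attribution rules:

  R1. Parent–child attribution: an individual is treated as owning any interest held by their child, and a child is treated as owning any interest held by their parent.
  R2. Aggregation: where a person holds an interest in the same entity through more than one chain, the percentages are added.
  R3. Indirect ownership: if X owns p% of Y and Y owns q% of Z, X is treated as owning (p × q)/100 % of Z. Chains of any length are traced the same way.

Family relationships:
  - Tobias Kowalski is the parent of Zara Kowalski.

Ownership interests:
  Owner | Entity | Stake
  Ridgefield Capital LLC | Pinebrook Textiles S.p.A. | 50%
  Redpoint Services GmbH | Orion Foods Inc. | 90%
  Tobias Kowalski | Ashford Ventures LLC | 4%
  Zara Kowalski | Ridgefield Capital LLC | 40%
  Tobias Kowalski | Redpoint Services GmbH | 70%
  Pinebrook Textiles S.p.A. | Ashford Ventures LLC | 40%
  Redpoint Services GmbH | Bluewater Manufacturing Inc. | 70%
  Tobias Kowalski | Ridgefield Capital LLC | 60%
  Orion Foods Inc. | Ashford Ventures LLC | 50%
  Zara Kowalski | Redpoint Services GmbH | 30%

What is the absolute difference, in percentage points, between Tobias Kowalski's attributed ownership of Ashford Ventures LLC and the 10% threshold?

By parent–child attribution (R1), Tobias Kowalski is treated as also owning Zara Kowalski's interest in Redpoint Services GmbH, giving 70% + 30% = 100%.
By parent–child attribution (R1), Tobias Kowalski is treated as also owning Zara Kowalski's interest in Ridgefield Capital LLC, giving 60% + 40% = 100%.
Chain via Redpoint Services GmbH → Orion Foods Inc. (R3): 100% × 90% × 50% = 45% of Ashford Ventures LLC.
Chain via Ridgefield Capital LLC → Pinebrook Textiles S.p.A. (R3): 100% × 50% × 40% = 20% of Ashford Ventures LLC.
Direct interest in Ashford Ventures LLC: 4%.
Aggregating (R2): 45% + 20% + 4% = 69%.
69% exceeds the 10% threshold by 59 percentage points.

59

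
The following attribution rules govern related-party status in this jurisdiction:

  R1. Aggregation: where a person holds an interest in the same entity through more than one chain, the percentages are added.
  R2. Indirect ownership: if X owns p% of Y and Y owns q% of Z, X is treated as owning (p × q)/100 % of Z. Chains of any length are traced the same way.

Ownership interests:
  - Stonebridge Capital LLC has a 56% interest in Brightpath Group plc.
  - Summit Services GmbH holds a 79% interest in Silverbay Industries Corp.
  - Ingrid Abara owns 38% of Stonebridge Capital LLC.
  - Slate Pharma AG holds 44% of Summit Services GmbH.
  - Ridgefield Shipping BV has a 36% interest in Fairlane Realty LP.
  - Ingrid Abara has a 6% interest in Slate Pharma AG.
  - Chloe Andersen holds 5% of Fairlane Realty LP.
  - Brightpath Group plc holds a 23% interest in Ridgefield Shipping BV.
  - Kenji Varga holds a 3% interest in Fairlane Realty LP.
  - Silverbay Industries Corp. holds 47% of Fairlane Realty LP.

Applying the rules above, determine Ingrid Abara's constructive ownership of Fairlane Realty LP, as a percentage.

Chain via Slate Pharma AG → Summit Services GmbH → Silverbay Industries Corp. (R2): 6% × 44% × 79% × 47% = 0.980232% of Fairlane Realty LP.
Chain via Stonebridge Capital LLC → Brightpath Group plc → Ridgefield Shipping BV (R2): 38% × 56% × 23% × 36% = 1.761984% of Fairlane Realty LP.
Aggregating (R1): 0.980232% + 1.761984% = 2.742216%.

2.742216%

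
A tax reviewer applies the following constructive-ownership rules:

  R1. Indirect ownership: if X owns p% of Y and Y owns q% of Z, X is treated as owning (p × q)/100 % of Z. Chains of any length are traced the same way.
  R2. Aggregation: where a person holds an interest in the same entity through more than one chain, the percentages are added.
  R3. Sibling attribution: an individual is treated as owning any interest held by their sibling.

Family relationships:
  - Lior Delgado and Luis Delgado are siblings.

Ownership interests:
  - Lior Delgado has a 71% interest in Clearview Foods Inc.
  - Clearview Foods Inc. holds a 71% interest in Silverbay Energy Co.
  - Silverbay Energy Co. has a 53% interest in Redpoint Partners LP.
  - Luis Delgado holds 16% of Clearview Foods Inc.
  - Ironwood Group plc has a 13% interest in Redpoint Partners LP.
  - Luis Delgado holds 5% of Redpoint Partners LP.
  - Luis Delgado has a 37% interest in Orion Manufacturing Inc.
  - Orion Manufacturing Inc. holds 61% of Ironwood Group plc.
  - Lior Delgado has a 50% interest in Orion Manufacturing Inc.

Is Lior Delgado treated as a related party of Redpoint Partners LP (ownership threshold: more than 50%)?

By sibling attribution (R3), Lior Delgado is treated as also owning Luis Delgado's interest in Orion Manufacturing Inc, giving 50% + 37% = 87%.
By sibling attribution (R3), Lior Delgado is treated as also owning Luis Delgado's interest in Clearview Foods Inc, giving 71% + 16% = 87%.
By sibling attribution (R3), Lior Delgado is treated as owning Luis Delgado's 5% interest in Redpoint Partners LP.
Chain via Orion Manufacturing Inc. → Ironwood Group plc (R1): 87% × 61% × 13% = 6.8991% of Redpoint Partners LP.
Chain via Clearview Foods Inc. → Silverbay Energy Co. (R1): 87% × 71% × 53% = 32.7381% of Redpoint Partners LP.
Direct interest in Redpoint Partners LP: 5%.
Aggregating (R2): 6.8991% + 32.7381% + 5% = 44.6372%.
44.6372% does not exceed the 50% threshold, so Lior is not a related party to Redpoint Partners LP.

No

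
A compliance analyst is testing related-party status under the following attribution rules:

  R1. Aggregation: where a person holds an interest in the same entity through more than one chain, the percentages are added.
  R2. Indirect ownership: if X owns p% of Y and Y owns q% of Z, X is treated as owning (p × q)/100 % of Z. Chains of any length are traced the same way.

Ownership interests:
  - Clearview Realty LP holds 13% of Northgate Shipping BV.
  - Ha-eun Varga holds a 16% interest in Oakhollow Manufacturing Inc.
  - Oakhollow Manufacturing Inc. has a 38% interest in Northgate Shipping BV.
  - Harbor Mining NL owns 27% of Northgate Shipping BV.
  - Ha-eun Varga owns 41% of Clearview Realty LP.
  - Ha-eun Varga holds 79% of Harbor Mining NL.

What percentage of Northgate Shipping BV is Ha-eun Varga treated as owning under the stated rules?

Chain via Clearview Realty LP (R2): 41% × 13% = 5.33% of Northgate Shipping BV.
Chain via Oakhollow Manufacturing Inc. (R2): 16% × 38% = 6.08% of Northgate Shipping BV.
Chain via Harbor Mining NL (R2): 79% × 27% = 21.33% of Northgate Shipping BV.
Aggregating (R1): 5.33% + 6.08% + 21.33% = 32.74%.

32.74%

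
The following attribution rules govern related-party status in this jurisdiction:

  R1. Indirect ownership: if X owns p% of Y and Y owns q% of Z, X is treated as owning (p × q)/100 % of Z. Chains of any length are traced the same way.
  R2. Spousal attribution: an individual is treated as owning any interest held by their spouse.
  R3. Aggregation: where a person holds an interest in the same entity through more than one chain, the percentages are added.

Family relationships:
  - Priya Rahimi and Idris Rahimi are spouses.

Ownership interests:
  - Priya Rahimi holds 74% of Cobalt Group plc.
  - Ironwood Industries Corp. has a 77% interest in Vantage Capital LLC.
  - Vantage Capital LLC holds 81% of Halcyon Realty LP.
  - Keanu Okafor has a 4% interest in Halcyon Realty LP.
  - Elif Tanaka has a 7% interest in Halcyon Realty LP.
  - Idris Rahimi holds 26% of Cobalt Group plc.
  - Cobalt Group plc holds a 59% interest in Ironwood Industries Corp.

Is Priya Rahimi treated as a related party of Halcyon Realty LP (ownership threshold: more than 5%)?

By spousal attribution (R2), Priya Rahimi is treated as also owning Idris Rahimi's interest in Cobalt Group plc, giving 74% + 26% = 100%.
Chain via Cobalt Group plc → Ironwood Industries Corp. → Vantage Capital LLC (R1): 100% × 59% × 77% × 81% = 36.7983% of Halcyon Realty LP.
36.7983% exceeds the 5% threshold, so Priya is a related party to Halcyon Realty LP.

Yes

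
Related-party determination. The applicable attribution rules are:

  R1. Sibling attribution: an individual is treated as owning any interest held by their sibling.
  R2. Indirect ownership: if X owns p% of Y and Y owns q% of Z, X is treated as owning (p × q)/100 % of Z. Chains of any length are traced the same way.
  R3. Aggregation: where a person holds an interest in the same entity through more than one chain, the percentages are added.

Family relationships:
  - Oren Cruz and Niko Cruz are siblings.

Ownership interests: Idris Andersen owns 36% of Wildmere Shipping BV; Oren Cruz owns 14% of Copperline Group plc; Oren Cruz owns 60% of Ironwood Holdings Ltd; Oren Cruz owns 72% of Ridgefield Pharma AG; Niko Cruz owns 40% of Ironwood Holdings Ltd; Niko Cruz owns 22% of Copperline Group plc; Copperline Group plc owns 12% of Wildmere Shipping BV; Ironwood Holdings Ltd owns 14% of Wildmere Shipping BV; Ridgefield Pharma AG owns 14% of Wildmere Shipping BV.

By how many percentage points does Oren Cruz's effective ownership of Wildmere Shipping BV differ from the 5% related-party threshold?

23.4

By sibling attribution (R1), Oren Cruz is treated as also owning Niko Cruz's interest in Copperline Group plc, giving 14% + 22% = 36%.
By sibling attribution (R1), Oren Cruz is treated as also owning Niko Cruz's interest in Ironwood Holdings Ltd, giving 60% + 40% = 100%.
Chain via Copperline Group plc (R2): 36% × 12% = 4.32% of Wildmere Shipping BV.
Chain via Ironwood Holdings Ltd (R2): 100% × 14% = 14% of Wildmere Shipping BV.
Chain via Ridgefield Pharma AG (R2): 72% × 14% = 10.08% of Wildmere Shipping BV.
Aggregating (R3): 4.32% + 14% + 10.08% = 28.4%.
28.4% exceeds the 5% threshold by 23.4 percentage points.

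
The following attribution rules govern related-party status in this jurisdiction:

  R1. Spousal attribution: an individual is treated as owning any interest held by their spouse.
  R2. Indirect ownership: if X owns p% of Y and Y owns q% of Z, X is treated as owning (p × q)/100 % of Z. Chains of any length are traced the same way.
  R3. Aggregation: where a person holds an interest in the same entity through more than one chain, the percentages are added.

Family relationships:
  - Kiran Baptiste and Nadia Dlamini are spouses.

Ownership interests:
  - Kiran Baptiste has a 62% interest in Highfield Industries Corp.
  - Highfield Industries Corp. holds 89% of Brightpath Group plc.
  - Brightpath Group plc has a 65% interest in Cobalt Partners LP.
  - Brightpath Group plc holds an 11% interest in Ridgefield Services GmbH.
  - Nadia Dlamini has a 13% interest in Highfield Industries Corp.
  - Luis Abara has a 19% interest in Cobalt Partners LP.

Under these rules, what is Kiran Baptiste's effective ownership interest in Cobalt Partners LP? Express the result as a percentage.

43.3875%

By spousal attribution (R1), Kiran Baptiste is treated as also owning Nadia Dlamini's interest in Highfield Industries Corp, giving 62% + 13% = 75%.
Chain via Highfield Industries Corp. → Brightpath Group plc (R2): 75% × 89% × 65% = 43.3875% of Cobalt Partners LP.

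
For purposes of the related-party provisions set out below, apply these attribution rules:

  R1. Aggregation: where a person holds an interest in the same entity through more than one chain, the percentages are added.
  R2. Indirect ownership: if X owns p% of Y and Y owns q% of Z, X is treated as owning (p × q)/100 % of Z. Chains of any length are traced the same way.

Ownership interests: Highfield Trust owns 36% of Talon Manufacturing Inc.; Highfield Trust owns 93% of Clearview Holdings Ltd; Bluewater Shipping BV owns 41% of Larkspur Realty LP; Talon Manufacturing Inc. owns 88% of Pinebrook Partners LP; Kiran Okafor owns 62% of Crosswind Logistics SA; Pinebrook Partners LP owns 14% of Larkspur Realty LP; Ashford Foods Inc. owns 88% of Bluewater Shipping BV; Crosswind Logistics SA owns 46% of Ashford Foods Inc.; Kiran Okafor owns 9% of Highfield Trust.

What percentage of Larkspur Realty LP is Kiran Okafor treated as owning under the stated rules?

Chain via Highfield Trust → Talon Manufacturing Inc. → Pinebrook Partners LP (R2): 9% × 36% × 88% × 14% = 0.399168% of Larkspur Realty LP.
Chain via Crosswind Logistics SA → Ashford Foods Inc. → Bluewater Shipping BV (R2): 62% × 46% × 88% × 41% = 10.290016% of Larkspur Realty LP.
Aggregating (R1): 0.399168% + 10.290016% = 10.689184%.

10.689184%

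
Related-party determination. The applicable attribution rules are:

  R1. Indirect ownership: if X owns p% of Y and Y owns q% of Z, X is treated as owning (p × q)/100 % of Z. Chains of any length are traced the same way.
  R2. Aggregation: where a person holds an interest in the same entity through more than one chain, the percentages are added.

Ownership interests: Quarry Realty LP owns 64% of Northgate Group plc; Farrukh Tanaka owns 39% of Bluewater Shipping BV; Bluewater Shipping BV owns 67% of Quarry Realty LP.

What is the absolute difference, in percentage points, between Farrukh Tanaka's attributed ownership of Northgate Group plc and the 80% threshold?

Chain via Bluewater Shipping BV → Quarry Realty LP (R1): 39% × 67% × 64% = 16.7232% of Northgate Group plc.
16.7232% falls short of the 80% threshold by 63.2768 percentage points.

63.2768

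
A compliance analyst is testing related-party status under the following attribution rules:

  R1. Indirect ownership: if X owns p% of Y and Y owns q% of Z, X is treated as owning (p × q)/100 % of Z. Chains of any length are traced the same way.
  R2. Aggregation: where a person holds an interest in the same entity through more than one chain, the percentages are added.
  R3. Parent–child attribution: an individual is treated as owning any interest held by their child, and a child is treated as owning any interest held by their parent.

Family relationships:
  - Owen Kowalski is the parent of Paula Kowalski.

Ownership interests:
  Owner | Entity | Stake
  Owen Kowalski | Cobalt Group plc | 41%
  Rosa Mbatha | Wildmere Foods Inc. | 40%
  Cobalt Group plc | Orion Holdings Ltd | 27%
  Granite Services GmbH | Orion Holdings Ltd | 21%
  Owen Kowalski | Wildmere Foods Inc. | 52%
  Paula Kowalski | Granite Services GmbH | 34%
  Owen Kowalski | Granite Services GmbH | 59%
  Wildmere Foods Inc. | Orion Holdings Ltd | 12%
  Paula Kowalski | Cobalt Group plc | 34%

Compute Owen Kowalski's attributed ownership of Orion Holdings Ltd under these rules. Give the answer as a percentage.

By parent–child attribution (R3), Owen Kowalski is treated as also owning Paula Kowalski's interest in Cobalt Group plc, giving 41% + 34% = 75%.
By parent–child attribution (R3), Owen Kowalski is treated as also owning Paula Kowalski's interest in Granite Services GmbH, giving 59% + 34% = 93%.
Chain via Cobalt Group plc (R1): 75% × 27% = 20.25% of Orion Holdings Ltd.
Chain via Granite Services GmbH (R1): 93% × 21% = 19.53% of Orion Holdings Ltd.
Chain via Wildmere Foods Inc. (R1): 52% × 12% = 6.24% of Orion Holdings Ltd.
Aggregating (R2): 20.25% + 19.53% + 6.24% = 46.02%.

46.02%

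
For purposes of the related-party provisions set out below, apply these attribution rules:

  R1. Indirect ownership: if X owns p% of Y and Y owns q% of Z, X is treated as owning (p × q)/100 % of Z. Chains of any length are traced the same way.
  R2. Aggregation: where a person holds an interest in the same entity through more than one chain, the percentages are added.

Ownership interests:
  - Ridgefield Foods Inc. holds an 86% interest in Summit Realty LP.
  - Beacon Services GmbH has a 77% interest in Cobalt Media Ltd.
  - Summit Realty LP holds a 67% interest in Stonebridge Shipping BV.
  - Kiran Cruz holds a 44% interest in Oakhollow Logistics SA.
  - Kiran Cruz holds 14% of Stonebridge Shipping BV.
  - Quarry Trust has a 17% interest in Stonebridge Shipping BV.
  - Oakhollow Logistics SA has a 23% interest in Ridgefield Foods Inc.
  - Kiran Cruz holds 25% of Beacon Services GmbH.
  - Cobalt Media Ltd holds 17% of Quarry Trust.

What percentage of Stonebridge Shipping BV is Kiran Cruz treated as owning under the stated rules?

20.387469%

Chain via Beacon Services GmbH → Cobalt Media Ltd → Quarry Trust (R1): 25% × 77% × 17% × 17% = 0.556325% of Stonebridge Shipping BV.
Chain via Oakhollow Logistics SA → Ridgefield Foods Inc. → Summit Realty LP (R1): 44% × 23% × 86% × 67% = 5.831144% of Stonebridge Shipping BV.
Direct interest in Stonebridge Shipping BV: 14%.
Aggregating (R2): 0.556325% + 5.831144% + 14% = 20.387469%.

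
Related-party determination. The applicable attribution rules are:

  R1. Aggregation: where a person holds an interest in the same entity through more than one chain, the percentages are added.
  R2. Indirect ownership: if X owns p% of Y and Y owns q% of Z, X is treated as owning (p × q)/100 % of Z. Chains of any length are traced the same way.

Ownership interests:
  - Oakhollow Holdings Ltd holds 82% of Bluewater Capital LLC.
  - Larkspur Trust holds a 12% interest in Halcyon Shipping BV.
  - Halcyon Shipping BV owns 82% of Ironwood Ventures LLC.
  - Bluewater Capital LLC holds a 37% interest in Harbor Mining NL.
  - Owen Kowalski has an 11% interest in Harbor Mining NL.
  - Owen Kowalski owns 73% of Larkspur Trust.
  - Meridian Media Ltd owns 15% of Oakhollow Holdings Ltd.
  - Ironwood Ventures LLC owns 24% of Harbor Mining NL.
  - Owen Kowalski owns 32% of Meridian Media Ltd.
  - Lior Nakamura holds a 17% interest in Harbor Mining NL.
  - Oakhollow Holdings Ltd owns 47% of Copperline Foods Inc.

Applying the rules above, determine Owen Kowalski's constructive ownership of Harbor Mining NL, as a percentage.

Chain via Larkspur Trust → Halcyon Shipping BV → Ironwood Ventures LLC (R2): 73% × 12% × 82% × 24% = 1.723968% of Harbor Mining NL.
Chain via Meridian Media Ltd → Oakhollow Holdings Ltd → Bluewater Capital LLC (R2): 32% × 15% × 82% × 37% = 1.45632% of Harbor Mining NL.
Direct interest in Harbor Mining NL: 11%.
Aggregating (R1): 1.723968% + 1.45632% + 11% = 14.180288%.

14.180288%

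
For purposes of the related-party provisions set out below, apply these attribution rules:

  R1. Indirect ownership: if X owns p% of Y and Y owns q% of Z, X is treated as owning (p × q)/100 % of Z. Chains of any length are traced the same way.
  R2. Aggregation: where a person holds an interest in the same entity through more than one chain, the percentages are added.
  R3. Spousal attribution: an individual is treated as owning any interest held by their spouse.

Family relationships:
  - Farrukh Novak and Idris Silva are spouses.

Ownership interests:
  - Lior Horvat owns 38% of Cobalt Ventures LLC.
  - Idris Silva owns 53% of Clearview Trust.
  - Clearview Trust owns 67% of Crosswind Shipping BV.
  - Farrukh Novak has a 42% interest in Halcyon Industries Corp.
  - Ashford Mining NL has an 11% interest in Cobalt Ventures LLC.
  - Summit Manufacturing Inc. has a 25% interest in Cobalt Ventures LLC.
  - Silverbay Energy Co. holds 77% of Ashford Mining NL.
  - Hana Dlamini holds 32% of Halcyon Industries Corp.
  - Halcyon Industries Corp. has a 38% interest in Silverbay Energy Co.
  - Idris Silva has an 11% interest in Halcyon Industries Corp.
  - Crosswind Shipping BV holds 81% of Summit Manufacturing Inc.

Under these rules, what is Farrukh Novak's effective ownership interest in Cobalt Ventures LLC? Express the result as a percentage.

8.896633%

By spousal attribution (R3), Farrukh Novak is treated as also owning Idris Silva's interest in Halcyon Industries Corp, giving 42% + 11% = 53%.
By spousal attribution (R3), Farrukh Novak is treated as owning Idris Silva's 53% interest in Clearview Trust.
Chain via Halcyon Industries Corp. → Silverbay Energy Co. → Ashford Mining NL (R1): 53% × 38% × 77% × 11% = 1.705858% of Cobalt Ventures LLC.
Chain via Clearview Trust → Crosswind Shipping BV → Summit Manufacturing Inc. (R1): 53% × 67% × 81% × 25% = 7.190775% of Cobalt Ventures LLC.
Aggregating (R2): 1.705858% + 7.190775% = 8.896633%.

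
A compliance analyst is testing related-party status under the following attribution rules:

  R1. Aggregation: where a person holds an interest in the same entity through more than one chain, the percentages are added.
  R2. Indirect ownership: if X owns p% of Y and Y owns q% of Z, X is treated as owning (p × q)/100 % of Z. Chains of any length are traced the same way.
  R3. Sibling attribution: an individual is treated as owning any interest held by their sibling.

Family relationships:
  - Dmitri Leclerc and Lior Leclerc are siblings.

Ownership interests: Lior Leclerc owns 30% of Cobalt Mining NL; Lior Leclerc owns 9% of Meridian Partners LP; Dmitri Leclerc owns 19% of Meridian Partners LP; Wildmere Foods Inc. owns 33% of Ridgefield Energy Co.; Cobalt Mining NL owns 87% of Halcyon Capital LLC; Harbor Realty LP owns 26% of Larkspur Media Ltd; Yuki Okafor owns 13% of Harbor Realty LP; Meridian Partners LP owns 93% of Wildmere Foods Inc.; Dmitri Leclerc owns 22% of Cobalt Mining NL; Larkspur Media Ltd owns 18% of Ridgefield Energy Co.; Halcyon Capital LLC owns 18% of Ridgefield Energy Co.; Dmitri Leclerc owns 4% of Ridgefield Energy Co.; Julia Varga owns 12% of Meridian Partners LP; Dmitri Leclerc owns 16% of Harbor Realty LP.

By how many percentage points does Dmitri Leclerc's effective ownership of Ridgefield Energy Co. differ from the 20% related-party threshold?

By sibling attribution (R3), Dmitri Leclerc is treated as also owning Lior Leclerc's interest in Meridian Partners LP, giving 19% + 9% = 28%.
By sibling attribution (R3), Dmitri Leclerc is treated as also owning Lior Leclerc's interest in Cobalt Mining NL, giving 22% + 30% = 52%.
Chain via Harbor Realty LP → Larkspur Media Ltd (R2): 16% × 26% × 18% = 0.7488% of Ridgefield Energy Co.
Chain via Meridian Partners LP → Wildmere Foods Inc. (R2): 28% × 93% × 33% = 8.5932% of Ridgefield Energy Co.
Chain via Cobalt Mining NL → Halcyon Capital LLC (R2): 52% × 87% × 18% = 8.1432% of Ridgefield Energy Co.
Direct interest in Ridgefield Energy Co: 4%.
Aggregating (R1): 0.7488% + 8.5932% + 8.1432% + 4% = 21.4852%.
21.4852% exceeds the 20% threshold by 1.4852 percentage points.

1.4852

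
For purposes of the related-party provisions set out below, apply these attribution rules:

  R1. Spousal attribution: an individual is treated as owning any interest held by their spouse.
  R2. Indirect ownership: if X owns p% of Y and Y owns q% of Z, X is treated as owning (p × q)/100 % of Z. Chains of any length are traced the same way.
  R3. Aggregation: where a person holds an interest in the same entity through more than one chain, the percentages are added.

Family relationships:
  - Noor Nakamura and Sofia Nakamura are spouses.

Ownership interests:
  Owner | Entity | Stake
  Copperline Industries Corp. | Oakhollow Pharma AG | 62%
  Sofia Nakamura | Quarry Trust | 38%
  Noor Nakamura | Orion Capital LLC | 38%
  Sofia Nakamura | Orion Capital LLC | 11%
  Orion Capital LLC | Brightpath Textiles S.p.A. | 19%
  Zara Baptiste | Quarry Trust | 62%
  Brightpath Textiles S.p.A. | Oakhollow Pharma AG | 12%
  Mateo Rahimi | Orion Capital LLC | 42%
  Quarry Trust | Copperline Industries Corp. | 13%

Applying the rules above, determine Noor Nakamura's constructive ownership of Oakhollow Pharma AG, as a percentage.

By spousal attribution (R1), Noor Nakamura is treated as also owning Sofia Nakamura's interest in Orion Capital LLC, giving 38% + 11% = 49%.
By spousal attribution (R1), Noor Nakamura is treated as owning Sofia Nakamura's 38% interest in Quarry Trust.
Chain via Orion Capital LLC → Brightpath Textiles S.p.A. (R2): 49% × 19% × 12% = 1.1172% of Oakhollow Pharma AG.
Chain via Quarry Trust → Copperline Industries Corp. (R2): 38% × 13% × 62% = 3.0628% of Oakhollow Pharma AG.
Aggregating (R3): 1.1172% + 3.0628% = 4.18%.

4.18%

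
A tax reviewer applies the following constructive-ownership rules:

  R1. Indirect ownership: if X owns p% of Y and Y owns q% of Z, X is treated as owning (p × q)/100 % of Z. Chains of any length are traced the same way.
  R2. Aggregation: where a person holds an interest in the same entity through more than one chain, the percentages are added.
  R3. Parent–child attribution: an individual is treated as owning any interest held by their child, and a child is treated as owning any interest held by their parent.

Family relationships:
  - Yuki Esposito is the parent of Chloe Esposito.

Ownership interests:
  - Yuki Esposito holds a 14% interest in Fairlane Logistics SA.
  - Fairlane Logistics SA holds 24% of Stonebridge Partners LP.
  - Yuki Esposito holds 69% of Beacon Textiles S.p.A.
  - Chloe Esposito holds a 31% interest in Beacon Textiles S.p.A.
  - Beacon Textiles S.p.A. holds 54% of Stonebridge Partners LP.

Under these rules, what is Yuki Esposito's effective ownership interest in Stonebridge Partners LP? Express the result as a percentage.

57.36%

By parent–child attribution (R3), Yuki Esposito is treated as also owning Chloe Esposito's interest in Beacon Textiles S.p.A, giving 69% + 31% = 100%.
Chain via Beacon Textiles S.p.A. (R1): 100% × 54% = 54% of Stonebridge Partners LP.
Chain via Fairlane Logistics SA (R1): 14% × 24% = 3.36% of Stonebridge Partners LP.
Aggregating (R2): 54% + 3.36% = 57.36%.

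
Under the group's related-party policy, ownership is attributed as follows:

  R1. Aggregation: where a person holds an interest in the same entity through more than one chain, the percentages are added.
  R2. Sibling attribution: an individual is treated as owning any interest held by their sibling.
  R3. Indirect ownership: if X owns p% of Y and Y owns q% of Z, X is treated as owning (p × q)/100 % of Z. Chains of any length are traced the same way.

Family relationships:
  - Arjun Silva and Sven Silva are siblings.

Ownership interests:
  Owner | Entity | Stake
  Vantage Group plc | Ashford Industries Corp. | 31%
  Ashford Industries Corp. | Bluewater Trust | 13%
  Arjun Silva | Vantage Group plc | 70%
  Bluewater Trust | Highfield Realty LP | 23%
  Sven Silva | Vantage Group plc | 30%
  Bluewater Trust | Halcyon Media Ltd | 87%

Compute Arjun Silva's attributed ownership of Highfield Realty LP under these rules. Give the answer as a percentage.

0.9269%

By sibling attribution (R2), Arjun Silva is treated as also owning Sven Silva's interest in Vantage Group plc, giving 70% + 30% = 100%.
Chain via Vantage Group plc → Ashford Industries Corp. → Bluewater Trust (R3): 100% × 31% × 13% × 23% = 0.9269% of Highfield Realty LP.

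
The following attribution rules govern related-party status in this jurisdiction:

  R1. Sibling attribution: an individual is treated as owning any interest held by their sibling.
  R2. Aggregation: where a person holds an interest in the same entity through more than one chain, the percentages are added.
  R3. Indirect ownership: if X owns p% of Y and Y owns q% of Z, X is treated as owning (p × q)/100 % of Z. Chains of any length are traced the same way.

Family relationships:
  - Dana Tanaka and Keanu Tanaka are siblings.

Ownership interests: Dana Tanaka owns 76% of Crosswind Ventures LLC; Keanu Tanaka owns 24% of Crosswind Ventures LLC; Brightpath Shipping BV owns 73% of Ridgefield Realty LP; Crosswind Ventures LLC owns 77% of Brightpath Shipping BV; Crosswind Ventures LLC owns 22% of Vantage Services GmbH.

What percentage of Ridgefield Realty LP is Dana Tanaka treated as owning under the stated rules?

By sibling attribution (R1), Dana Tanaka is treated as also owning Keanu Tanaka's interest in Crosswind Ventures LLC, giving 76% + 24% = 100%.
Chain via Crosswind Ventures LLC → Brightpath Shipping BV (R3): 100% × 77% × 73% = 56.21% of Ridgefield Realty LP.

56.21%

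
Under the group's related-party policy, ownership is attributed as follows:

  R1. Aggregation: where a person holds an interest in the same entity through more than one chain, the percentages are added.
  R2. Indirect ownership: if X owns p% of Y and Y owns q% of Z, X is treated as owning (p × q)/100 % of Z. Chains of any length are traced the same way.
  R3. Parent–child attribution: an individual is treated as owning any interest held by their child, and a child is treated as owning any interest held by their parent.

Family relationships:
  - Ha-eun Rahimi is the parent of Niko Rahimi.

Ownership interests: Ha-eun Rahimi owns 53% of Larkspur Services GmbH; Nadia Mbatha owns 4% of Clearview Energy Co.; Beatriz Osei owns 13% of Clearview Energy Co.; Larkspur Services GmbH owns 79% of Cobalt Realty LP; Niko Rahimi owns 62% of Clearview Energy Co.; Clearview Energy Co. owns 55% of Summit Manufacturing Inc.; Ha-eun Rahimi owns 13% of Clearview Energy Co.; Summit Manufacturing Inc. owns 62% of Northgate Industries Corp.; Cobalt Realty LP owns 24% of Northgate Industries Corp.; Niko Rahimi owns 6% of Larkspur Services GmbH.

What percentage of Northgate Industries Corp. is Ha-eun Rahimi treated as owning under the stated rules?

36.7614%

By parent–child attribution (R3), Ha-eun Rahimi is treated as also owning Niko Rahimi's interest in Clearview Energy Co, giving 13% + 62% = 75%.
By parent–child attribution (R3), Ha-eun Rahimi is treated as also owning Niko Rahimi's interest in Larkspur Services GmbH, giving 53% + 6% = 59%.
Chain via Clearview Energy Co. → Summit Manufacturing Inc. (R2): 75% × 55% × 62% = 25.575% of Northgate Industries Corp.
Chain via Larkspur Services GmbH → Cobalt Realty LP (R2): 59% × 79% × 24% = 11.1864% of Northgate Industries Corp.
Aggregating (R1): 25.575% + 11.1864% = 36.7614%.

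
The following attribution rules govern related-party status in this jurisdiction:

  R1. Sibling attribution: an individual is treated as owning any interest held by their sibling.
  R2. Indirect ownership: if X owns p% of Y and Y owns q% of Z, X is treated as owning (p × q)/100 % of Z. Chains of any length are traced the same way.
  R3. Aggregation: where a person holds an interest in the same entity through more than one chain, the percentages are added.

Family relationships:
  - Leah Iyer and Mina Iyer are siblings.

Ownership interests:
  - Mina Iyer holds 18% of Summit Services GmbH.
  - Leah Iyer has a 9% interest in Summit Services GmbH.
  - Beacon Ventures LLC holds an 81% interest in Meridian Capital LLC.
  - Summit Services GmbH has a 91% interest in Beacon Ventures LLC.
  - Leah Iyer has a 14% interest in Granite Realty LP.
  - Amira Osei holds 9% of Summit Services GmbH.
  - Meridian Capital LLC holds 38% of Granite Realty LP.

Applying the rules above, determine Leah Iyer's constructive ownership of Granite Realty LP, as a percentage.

21.562646%

By sibling attribution (R1), Leah Iyer is treated as also owning Mina Iyer's interest in Summit Services GmbH, giving 9% + 18% = 27%.
Chain via Summit Services GmbH → Beacon Ventures LLC → Meridian Capital LLC (R2): 27% × 91% × 81% × 38% = 7.562646% of Granite Realty LP.
Direct interest in Granite Realty LP: 14%.
Aggregating (R3): 7.562646% + 14% = 21.562646%.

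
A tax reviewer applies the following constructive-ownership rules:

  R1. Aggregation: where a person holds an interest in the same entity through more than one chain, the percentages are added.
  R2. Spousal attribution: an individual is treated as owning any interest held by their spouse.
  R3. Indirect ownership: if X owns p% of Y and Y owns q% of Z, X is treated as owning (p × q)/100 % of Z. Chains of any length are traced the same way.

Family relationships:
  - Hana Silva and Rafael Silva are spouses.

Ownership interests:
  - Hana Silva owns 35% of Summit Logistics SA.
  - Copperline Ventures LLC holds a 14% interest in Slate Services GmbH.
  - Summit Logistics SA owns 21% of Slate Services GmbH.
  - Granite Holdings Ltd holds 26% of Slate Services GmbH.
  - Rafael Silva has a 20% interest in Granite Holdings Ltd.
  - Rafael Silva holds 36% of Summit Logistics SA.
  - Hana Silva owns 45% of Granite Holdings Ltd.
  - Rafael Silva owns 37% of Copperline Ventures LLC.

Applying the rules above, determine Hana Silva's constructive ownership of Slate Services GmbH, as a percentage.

36.99%

By spousal attribution (R2), Hana Silva is treated as also owning Rafael Silva's interest in Summit Logistics SA, giving 35% + 36% = 71%.
By spousal attribution (R2), Hana Silva is treated as also owning Rafael Silva's interest in Granite Holdings Ltd, giving 45% + 20% = 65%.
By spousal attribution (R2), Hana Silva is treated as owning Rafael Silva's 37% interest in Copperline Ventures LLC.
Chain via Summit Logistics SA (R3): 71% × 21% = 14.91% of Slate Services GmbH.
Chain via Granite Holdings Ltd (R3): 65% × 26% = 16.9% of Slate Services GmbH.
Chain via Copperline Ventures LLC (R3): 37% × 14% = 5.18% of Slate Services GmbH.
Aggregating (R1): 14.91% + 16.9% + 5.18% = 36.99%.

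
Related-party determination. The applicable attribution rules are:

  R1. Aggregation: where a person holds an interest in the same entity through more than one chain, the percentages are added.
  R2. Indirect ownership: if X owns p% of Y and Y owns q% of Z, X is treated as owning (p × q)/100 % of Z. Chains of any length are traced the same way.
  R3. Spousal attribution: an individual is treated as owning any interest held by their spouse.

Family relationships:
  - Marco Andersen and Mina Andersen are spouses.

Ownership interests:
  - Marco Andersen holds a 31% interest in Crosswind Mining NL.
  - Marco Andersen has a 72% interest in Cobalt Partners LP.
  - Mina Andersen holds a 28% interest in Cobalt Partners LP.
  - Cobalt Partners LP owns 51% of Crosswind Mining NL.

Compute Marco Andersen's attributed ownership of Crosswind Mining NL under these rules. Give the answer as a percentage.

By spousal attribution (R3), Marco Andersen is treated as also owning Mina Andersen's interest in Cobalt Partners LP, giving 72% + 28% = 100%.
Chain via Cobalt Partners LP (R2): 100% × 51% = 51% of Crosswind Mining NL.
Direct interest in Crosswind Mining NL: 31%.
Aggregating (R1): 51% + 31% = 82%.

82%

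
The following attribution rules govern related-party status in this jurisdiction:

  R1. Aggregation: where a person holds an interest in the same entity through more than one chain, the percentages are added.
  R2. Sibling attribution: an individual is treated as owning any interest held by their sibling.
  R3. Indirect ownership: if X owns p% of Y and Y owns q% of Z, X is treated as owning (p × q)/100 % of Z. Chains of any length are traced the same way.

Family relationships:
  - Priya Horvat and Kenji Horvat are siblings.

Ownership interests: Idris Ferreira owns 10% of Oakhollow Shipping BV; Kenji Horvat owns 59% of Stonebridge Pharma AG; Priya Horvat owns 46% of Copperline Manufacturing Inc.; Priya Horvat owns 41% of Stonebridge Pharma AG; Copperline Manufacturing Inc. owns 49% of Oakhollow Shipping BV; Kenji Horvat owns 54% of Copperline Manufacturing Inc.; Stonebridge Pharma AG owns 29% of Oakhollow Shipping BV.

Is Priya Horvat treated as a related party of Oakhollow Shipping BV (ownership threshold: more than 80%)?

No

By sibling attribution (R2), Priya Horvat is treated as also owning Kenji Horvat's interest in Stonebridge Pharma AG, giving 41% + 59% = 100%.
By sibling attribution (R2), Priya Horvat is treated as also owning Kenji Horvat's interest in Copperline Manufacturing Inc, giving 46% + 54% = 100%.
Chain via Stonebridge Pharma AG (R3): 100% × 29% = 29% of Oakhollow Shipping BV.
Chain via Copperline Manufacturing Inc. (R3): 100% × 49% = 49% of Oakhollow Shipping BV.
Aggregating (R1): 29% + 49% = 78%.
78% does not exceed the 80% threshold, so Priya is not a related party to Oakhollow Shipping BV.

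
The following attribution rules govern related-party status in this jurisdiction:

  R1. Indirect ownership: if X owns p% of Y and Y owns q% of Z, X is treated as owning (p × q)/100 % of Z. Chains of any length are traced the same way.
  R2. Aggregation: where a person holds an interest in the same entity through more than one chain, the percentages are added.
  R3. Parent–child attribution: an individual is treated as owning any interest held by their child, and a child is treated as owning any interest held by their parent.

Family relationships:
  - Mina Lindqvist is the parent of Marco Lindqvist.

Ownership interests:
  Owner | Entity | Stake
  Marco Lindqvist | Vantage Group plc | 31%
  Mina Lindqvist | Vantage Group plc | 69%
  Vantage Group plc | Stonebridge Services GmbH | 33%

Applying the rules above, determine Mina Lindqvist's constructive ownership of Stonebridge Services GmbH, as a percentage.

33%

By parent–child attribution (R3), Mina Lindqvist is treated as also owning Marco Lindqvist's interest in Vantage Group plc, giving 69% + 31% = 100%.
Chain via Vantage Group plc (R1): 100% × 33% = 33% of Stonebridge Services GmbH.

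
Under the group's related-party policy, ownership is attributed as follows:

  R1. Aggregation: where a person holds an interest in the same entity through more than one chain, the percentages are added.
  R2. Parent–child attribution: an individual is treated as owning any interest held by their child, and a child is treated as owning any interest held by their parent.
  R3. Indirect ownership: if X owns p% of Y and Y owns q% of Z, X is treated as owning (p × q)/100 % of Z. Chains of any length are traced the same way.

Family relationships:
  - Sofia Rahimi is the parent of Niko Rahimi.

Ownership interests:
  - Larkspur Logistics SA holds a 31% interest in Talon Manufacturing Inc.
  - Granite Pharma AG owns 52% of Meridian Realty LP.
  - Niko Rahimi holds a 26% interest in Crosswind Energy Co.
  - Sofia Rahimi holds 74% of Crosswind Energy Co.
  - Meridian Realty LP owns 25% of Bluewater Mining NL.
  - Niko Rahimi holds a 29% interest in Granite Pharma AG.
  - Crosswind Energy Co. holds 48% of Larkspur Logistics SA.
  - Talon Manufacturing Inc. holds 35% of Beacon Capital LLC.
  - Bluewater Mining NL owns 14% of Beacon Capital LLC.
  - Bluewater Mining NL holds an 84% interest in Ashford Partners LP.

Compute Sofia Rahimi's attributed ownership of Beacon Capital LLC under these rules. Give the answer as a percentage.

By parent–child attribution (R2), Sofia Rahimi is treated as also owning Niko Rahimi's interest in Crosswind Energy Co, giving 74% + 26% = 100%.
By parent–child attribution (R2), Sofia Rahimi is treated as owning Niko Rahimi's 29% interest in Granite Pharma AG.
Chain via Crosswind Energy Co. → Larkspur Logistics SA → Talon Manufacturing Inc. (R3): 100% × 48% × 31% × 35% = 5.208% of Beacon Capital LLC.
Chain via Granite Pharma AG → Meridian Realty LP → Bluewater Mining NL (R3): 29% × 52% × 25% × 14% = 0.5278% of Beacon Capital LLC.
Aggregating (R1): 5.208% + 0.5278% = 5.7358%.

5.7358%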